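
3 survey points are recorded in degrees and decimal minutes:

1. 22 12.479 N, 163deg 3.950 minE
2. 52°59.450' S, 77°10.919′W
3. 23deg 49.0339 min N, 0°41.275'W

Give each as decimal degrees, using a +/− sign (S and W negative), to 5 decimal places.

1. 22.20798, 163.06583
2. -52.99083, -77.18198
3. 23.81723, -0.68792

Point 1:
  Lat: 12.479′ = 0.207983°; total 22.207983
  N → positive
  Longitude: 3.95′ = 0.065833°; total 163.065833
  E → positive
Point 2:
  Latitude: 59.45′ = 0.990833°; total 52.990833
  hemisphere S, so the sign is −
  Lon: 77 + 10.919/60 = 77.181983
  hemisphere W, so the sign is −
Point 3:
  φ: 23 + 49.0339/60 = 23.817232
  N → positive
  Longitude: 0 + 41.275/60 = 0.687917
  W → negative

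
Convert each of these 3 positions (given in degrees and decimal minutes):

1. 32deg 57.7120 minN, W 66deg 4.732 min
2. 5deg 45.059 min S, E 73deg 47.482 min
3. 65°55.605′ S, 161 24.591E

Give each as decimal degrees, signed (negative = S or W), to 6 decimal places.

1. 32.961867, -66.078867
2. -5.750983, 73.791367
3. -65.926750, 161.409850

Point 1:
  Lat: 57.712′ = 0.961867°; total 32.9618667
  N → positive
  λ: 66 + 4.732/60 = 66.0788667
  W ⇒ negate
Point 2:
  Lat: 5 + 45.059/60 = 5.7509833
  S → negative
  λ: 47.482′ = 0.791367°; total 73.7913667
  E ⇒ keep positive
Point 3:
  Latitude: 55.605′ = 0.926750°; total 65.9267500
  S ⇒ negate
  λ: 161 + 24.591/60 = 161.4098500
  E → positive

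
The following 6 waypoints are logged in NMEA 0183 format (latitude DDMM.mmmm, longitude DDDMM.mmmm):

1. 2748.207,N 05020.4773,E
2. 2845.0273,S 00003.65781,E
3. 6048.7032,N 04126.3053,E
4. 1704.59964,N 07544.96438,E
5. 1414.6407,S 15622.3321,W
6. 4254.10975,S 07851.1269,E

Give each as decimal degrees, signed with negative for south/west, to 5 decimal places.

1. 27.80345, 50.34129
2. -28.75046, 0.06096
3. 60.81172, 41.43842
4. 17.07666, 75.74941
5. -14.24401, -156.37220
6. -42.90183, 78.85212

Point 1:
  Lat: split at 2 digits → 27° and 48.207′; 27 + 48.207/60 = 27.803450
  N ⇒ keep positive
  Longitude: split at 3 digits → 050° and 20.4773′; 50 + 20.4773/60 = 50.341288
  E → positive
Point 2:
  Lat: degrees = first 2 digits = 28, minutes = 45.0273; 28 + 45.0273/60 = 28.750455
  S ⇒ negate
  λ: degrees = first 3 digits = 0, minutes = 3.65781; 0 + 3.65781/60 = 0.060964
  E → positive
Point 3:
  Lat: degrees = first 2 digits = 60, minutes = 48.7032; 60 + 48.7032/60 = 60.811720
  N ⇒ keep positive
  Lon: split at 3 digits → 041° and 26.3053′; 41 + 26.3053/60 = 41.438422
  E ⇒ keep positive
Point 4:
  φ: split at 2 digits → 17° and 4.59964′; 17 + 4.59964/60 = 17.076661
  N ⇒ keep positive
  Longitude: split at 3 digits → 075° and 44.96438′; 75 + 44.96438/60 = 75.749406
  E ⇒ keep positive
Point 5:
  Latitude: degrees = first 2 digits = 14, minutes = 14.6407; 14 + 14.6407/60 = 14.244012
  hemisphere S, so the sign is −
  Lon: split at 3 digits → 156° and 22.3321′; 156 + 22.3321/60 = 156.372202
  W ⇒ negate
Point 6:
  Latitude: split at 2 digits → 42° and 54.10975′; 42 + 54.10975/60 = 42.901829
  hemisphere S, so the sign is −
  Lon: split at 3 digits → 078° and 51.1269′; 78 + 51.1269/60 = 78.852115
  E ⇒ keep positive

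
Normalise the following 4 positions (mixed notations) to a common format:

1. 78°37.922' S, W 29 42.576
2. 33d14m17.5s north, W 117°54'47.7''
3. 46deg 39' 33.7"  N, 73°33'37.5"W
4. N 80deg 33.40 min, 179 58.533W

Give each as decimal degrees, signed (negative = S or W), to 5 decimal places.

1. -78.63203, -29.70960
2. 33.23819, -117.91325
3. 46.65936, -73.56042
4. 80.55667, -179.97555

Point 1:
  φ: 78 + 37.922/60 = 78.632033
  S ⇒ negate
  Lon: 42.576′ = 0.709600°; total 29.709600
  W → negative
Point 2:
  Latitude: 14′ + 17.5″ = 14.29167′; 33 + 14.29167/60 = 33.238194
  N ⇒ keep positive
  λ: 54′ + 47.7″ = 54.79500′; 117 + 54.79500/60 = 117.913250
  W ⇒ negate
Point 3:
  Latitude: 39′ + 33.7″ = 39.56167′; 46 + 39.56167/60 = 46.659361
  N ⇒ keep positive
  Lon: 33′ + 37.5″ = 33.62500′; 73 + 33.62500/60 = 73.560417
  W ⇒ negate
Point 4:
  Latitude: 80 + 33.4/60 = 80.556667
  N → positive
  λ: 58.533′ = 0.975550°; total 179.975550
  W → negative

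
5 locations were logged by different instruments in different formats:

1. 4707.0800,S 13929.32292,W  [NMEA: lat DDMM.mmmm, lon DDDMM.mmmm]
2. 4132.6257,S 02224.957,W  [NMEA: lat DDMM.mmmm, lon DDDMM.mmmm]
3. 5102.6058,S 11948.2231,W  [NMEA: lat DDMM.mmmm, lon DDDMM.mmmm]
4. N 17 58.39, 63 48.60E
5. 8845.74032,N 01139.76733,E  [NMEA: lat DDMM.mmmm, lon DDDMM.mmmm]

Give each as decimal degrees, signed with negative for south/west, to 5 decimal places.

Point 1:
  Lat: split at 2 digits → 47° and 7.08′; 47 + 7.08/60 = 47.118000
  S ⇒ negate
  λ: split at 3 digits → 139° and 29.32292′; 139 + 29.32292/60 = 139.488715
  W → negative
Point 2:
  Lat: degrees = first 2 digits = 41, minutes = 32.6257; 41 + 32.6257/60 = 41.543762
  S → negative
  λ: split at 3 digits → 022° and 24.957′; 22 + 24.957/60 = 22.415950
  W ⇒ negate
Point 3:
  φ: split at 2 digits → 51° and 2.6058′; 51 + 2.6058/60 = 51.043430
  S → negative
  λ: degrees = first 3 digits = 119, minutes = 48.2231; 119 + 48.2231/60 = 119.803718
  W → negative
Point 4:
  φ: 58.39′ = 0.973167°; total 17.973167
  N ⇒ keep positive
  λ: 63 + 48.6/60 = 63.810000
  E → positive
Point 5:
  φ: split at 2 digits → 88° and 45.74032′; 88 + 45.74032/60 = 88.762339
  N ⇒ keep positive
  Lon: split at 3 digits → 011° and 39.76733′; 11 + 39.76733/60 = 11.662789
  E → positive

1. -47.11800, -139.48872
2. -41.54376, -22.41595
3. -51.04343, -119.80372
4. 17.97317, 63.81000
5. 88.76234, 11.66279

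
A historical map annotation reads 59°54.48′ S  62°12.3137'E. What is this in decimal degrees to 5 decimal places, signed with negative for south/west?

Latitude: 59 + 54.48/60 = 59.908000
S → negative
λ: 62 + 12.3137/60 = 62.205228
E ⇒ keep positive

-59.90800, 62.20523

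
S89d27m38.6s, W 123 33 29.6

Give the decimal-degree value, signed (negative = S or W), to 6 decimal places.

-89.460722, -123.558222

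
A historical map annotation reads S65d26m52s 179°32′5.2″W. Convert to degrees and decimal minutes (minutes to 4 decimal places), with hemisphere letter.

Lat: seconds/60 = 0.86667; minutes = 26 + 0.86667 = 26.866667
Longitude: 32 + 5.2/60 = 32.086667′

65° 26.8667′ S, 179° 32.0867′ W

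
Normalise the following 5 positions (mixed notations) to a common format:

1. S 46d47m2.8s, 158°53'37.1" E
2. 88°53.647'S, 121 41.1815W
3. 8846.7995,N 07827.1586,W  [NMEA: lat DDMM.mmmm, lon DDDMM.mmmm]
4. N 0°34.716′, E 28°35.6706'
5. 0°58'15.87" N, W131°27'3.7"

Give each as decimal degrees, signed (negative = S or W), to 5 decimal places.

1. -46.78411, 158.89364
2. -88.89412, -121.68636
3. 88.77999, -78.45264
4. 0.57860, 28.59451
5. 0.97108, -131.45103

Point 1:
  φ: 46 + 47/60 + 2.8/3600 = 46.784111
  S → negative
  λ: 158 + 53/60 + 37.1/3600 = 158.893639
  E ⇒ keep positive
Point 2:
  Lat: 53.647′ = 0.894117°; total 88.894117
  S → negative
  Lon: 41.1815′ = 0.686358°; total 121.686358
  W ⇒ negate
Point 3:
  Lat: split at 2 digits → 88° and 46.7995′; 88 + 46.7995/60 = 88.779992
  N ⇒ keep positive
  λ: degrees = first 3 digits = 78, minutes = 27.1586; 78 + 27.1586/60 = 78.452643
  W → negative
Point 4:
  Latitude: 34.716′ = 0.578600°; total 0.578600
  N ⇒ keep positive
  Longitude: 28 + 35.6706/60 = 28.594510
  E → positive
Point 5:
  Latitude: 0° + 58/60 + 15.87/3600 = 0 + 0.966667 + 0.004408 = 0.971075
  N ⇒ keep positive
  λ: 131° + 27/60 + 3.7/3600 = 131 + 0.450000 + 0.001028 = 131.451028
  hemisphere W, so the sign is −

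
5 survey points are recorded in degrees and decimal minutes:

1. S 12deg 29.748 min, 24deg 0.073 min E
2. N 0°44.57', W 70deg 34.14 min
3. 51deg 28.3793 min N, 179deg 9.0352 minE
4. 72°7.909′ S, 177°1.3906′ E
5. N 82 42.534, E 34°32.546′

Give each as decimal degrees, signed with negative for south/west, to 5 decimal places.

Point 1:
  Latitude: 29.748′ = 0.495800°; total 12.495800
  S ⇒ negate
  Lon: 24 + 0.073/60 = 24.001217
  E → positive
Point 2:
  φ: 0 + 44.57/60 = 0.742833
  N → positive
  Lon: 70 + 34.14/60 = 70.569000
  W → negative
Point 3:
  Lat: 51 + 28.3793/60 = 51.472988
  N ⇒ keep positive
  Longitude: 9.0352′ = 0.150587°; total 179.150587
  E → positive
Point 4:
  Latitude: 7.909′ = 0.131817°; total 72.131817
  hemisphere S, so the sign is −
  Lon: 1.3906′ = 0.023177°; total 177.023177
  E ⇒ keep positive
Point 5:
  φ: 82 + 42.534/60 = 82.708900
  N → positive
  Lon: 34 + 32.546/60 = 34.542433
  E ⇒ keep positive

1. -12.49580, 24.00122
2. 0.74283, -70.56900
3. 51.47299, 179.15059
4. -72.13182, 177.02318
5. 82.70890, 34.54243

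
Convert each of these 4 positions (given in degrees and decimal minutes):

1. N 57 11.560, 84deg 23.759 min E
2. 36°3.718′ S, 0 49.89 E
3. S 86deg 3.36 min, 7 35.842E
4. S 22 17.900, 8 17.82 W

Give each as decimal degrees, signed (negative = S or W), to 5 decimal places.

Point 1:
  Lat: 11.56′ = 0.192667°; total 57.192667
  N ⇒ keep positive
  λ: 84 + 23.759/60 = 84.395983
  E → positive
Point 2:
  φ: 36 + 3.718/60 = 36.061967
  S → negative
  Longitude: 0 + 49.89/60 = 0.831500
  E → positive
Point 3:
  φ: 86 + 3.36/60 = 86.056000
  S ⇒ negate
  Lon: 7 + 35.842/60 = 7.597367
  E → positive
Point 4:
  φ: 22 + 17.9/60 = 22.298333
  hemisphere S, so the sign is −
  Longitude: 17.82′ = 0.297000°; total 8.297000
  W → negative

1. 57.19267, 84.39598
2. -36.06197, 0.83150
3. -86.05600, 7.59737
4. -22.29833, -8.29700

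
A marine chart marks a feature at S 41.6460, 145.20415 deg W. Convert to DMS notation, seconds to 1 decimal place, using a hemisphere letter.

41°38′45.6″ S, 145°12′14.9″ W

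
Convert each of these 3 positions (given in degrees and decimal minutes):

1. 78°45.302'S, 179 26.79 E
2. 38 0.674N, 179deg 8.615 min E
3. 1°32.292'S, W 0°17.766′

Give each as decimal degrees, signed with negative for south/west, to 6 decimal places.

1. -78.755033, 179.446500
2. 38.011233, 179.143583
3. -1.538200, -0.296100

Point 1:
  φ: 45.302′ = 0.755033°; total 78.7550333
  hemisphere S, so the sign is −
  λ: 26.79′ = 0.446500°; total 179.4465000
  E → positive
Point 2:
  Latitude: 38 + 0.674/60 = 38.0112333
  N ⇒ keep positive
  Lon: 179 + 8.615/60 = 179.1435833
  E ⇒ keep positive
Point 3:
  Lat: 32.292′ = 0.538200°; total 1.5382000
  hemisphere S, so the sign is −
  λ: 17.766′ = 0.296100°; total 0.2961000
  W → negative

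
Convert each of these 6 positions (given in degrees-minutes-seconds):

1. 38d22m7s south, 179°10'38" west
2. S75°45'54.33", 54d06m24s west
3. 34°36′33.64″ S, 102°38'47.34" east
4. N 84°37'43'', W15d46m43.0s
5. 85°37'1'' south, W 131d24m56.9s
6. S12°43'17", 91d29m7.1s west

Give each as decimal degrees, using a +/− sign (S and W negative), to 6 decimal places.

1. -38.368611, -179.177222
2. -75.765092, -54.106667
3. -34.609344, 102.646483
4. 84.628611, -15.778611
5. -85.616944, -131.415806
6. -12.721389, -91.485306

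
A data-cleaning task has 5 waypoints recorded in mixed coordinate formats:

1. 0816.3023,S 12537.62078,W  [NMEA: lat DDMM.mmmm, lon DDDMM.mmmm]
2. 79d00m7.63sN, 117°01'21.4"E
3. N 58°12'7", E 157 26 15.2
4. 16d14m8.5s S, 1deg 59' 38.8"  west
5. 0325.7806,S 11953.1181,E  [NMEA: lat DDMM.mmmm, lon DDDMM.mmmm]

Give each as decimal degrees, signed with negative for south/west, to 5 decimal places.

1. -8.27171, -125.62701
2. 79.00212, 117.02261
3. 58.20194, 157.43756
4. -16.23569, -1.99411
5. -3.42968, 119.88530

Point 1:
  Latitude: degrees = first 2 digits = 8, minutes = 16.3023; 8 + 16.3023/60 = 8.271705
  S ⇒ negate
  λ: split at 3 digits → 125° and 37.62078′; 125 + 37.62078/60 = 125.627013
  W ⇒ negate
Point 2:
  Lat: 79 + 0/60 + 7.63/3600 = 79.002119
  N ⇒ keep positive
  λ: 117° + 1/60 + 21.4/3600 = 117 + 0.016667 + 0.005944 = 117.022611
  E → positive
Point 3:
  Lat: 12′ + 7″ = 12.11667′; 58 + 12.11667/60 = 58.201944
  N → positive
  λ: 26′ + 15.2″ = 26.25333′; 157 + 26.25333/60 = 157.437556
  E ⇒ keep positive
Point 4:
  Latitude: 14′ + 8.5″ = 14.14167′; 16 + 14.14167/60 = 16.235694
  S → negative
  Longitude: 1 + 59/60 + 38.8/3600 = 1.994111
  W ⇒ negate
Point 5:
  φ: split at 2 digits → 03° and 25.7806′; 3 + 25.7806/60 = 3.429677
  S → negative
  Longitude: degrees = first 3 digits = 119, minutes = 53.1181; 119 + 53.1181/60 = 119.885302
  E ⇒ keep positive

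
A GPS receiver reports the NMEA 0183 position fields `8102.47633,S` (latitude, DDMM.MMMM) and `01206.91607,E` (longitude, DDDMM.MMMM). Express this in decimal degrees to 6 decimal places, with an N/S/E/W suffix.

Lat: split at 2 digits → 81° and 2.47633′; 81 + 2.47633/60 = 81.0412722
Lon: degrees = first 3 digits = 12, minutes = 6.91607; 12 + 6.91607/60 = 12.1152678

81.041272° S, 12.115268° E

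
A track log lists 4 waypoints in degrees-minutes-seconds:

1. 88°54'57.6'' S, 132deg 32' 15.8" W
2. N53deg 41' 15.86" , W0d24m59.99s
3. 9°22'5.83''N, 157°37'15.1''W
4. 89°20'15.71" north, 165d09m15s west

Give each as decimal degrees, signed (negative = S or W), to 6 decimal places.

Point 1:
  Lat: 88 + 54/60 + 57.6/3600 = 88.9160000
  S ⇒ negate
  Longitude: 132 + 32/60 + 15.8/3600 = 132.5377222
  hemisphere W, so the sign is −
Point 2:
  φ: 53 + 41/60 + 15.86/3600 = 53.6877389
  N ⇒ keep positive
  λ: 24′ + 59.99″ = 24.99983′; 0 + 24.99983/60 = 0.4166639
  hemisphere W, so the sign is −
Point 3:
  Lat: 22′ + 5.83″ = 22.09717′; 9 + 22.09717/60 = 9.3682861
  N → positive
  Lon: 157 + 37/60 + 15.1/3600 = 157.6208611
  hemisphere W, so the sign is −
Point 4:
  Latitude: 89° + 20/60 + 15.71/3600 = 89 + 0.333333 + 0.004364 = 89.3376972
  N ⇒ keep positive
  λ: 165 + 9/60 + 15/3600 = 165.1541667
  W → negative

1. -88.916000, -132.537722
2. 53.687739, -0.416664
3. 9.368286, -157.620861
4. 89.337697, -165.154167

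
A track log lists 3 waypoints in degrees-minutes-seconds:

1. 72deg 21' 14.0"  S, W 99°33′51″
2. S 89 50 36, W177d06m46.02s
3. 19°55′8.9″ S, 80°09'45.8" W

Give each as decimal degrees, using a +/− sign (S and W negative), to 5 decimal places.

1. -72.35389, -99.56417
2. -89.84333, -177.11278
3. -19.91914, -80.16272

Point 1:
  φ: 72 + 21/60 + 14/3600 = 72.353889
  S ⇒ negate
  λ: 33′ + 51″ = 33.85000′; 99 + 33.85000/60 = 99.564167
  W ⇒ negate
Point 2:
  Latitude: 89 + 50/60 + 36/3600 = 89.843333
  S → negative
  Lon: 6′ + 46.02″ = 6.76700′; 177 + 6.76700/60 = 177.112783
  W ⇒ negate
Point 3:
  φ: 19° + 55/60 + 8.9/3600 = 19 + 0.916667 + 0.002472 = 19.919139
  S ⇒ negate
  Lon: 9′ + 45.8″ = 9.76333′; 80 + 9.76333/60 = 80.162722
  W → negative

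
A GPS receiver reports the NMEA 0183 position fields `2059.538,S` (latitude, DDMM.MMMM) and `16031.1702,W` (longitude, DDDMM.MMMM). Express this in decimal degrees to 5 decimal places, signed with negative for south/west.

-20.99230, -160.51950

φ: degrees = first 2 digits = 20, minutes = 59.538; 20 + 59.538/60 = 20.992300
hemisphere S, so the sign is −
Longitude: split at 3 digits → 160° and 31.1702′; 160 + 31.1702/60 = 160.519503
W ⇒ negate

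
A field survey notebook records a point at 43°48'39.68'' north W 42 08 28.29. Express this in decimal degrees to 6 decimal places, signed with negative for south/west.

Lat: 43° + 48/60 + 39.68/3600 = 43 + 0.800000 + 0.011022 = 43.8110222
N ⇒ keep positive
Lon: 42 + 8/60 + 28.29/3600 = 42.1411917
W → negative

43.811022, -42.141192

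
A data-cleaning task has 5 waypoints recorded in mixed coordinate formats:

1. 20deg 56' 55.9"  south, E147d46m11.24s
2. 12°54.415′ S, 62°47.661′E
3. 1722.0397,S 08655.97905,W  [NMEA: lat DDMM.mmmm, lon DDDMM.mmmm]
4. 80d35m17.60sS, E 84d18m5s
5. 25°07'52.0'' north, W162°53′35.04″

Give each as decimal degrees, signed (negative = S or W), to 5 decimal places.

1. -20.94886, 147.76979
2. -12.90692, 62.79435
3. -17.36733, -86.93298
4. -80.58822, 84.30139
5. 25.13111, -162.89307

Point 1:
  Latitude: 20 + 56/60 + 55.9/3600 = 20.948861
  hemisphere S, so the sign is −
  Longitude: 46′ + 11.24″ = 46.18733′; 147 + 46.18733/60 = 147.769789
  E ⇒ keep positive
Point 2:
  Lat: 12 + 54.415/60 = 12.906917
  S → negative
  Longitude: 62 + 47.661/60 = 62.794350
  E → positive
Point 3:
  Latitude: degrees = first 2 digits = 17, minutes = 22.0397; 17 + 22.0397/60 = 17.367328
  S ⇒ negate
  Longitude: split at 3 digits → 086° and 55.97905′; 86 + 55.97905/60 = 86.932984
  W ⇒ negate
Point 4:
  φ: 35′ + 17.6″ = 35.29333′; 80 + 35.29333/60 = 80.588222
  S ⇒ negate
  Longitude: 84° + 18/60 + 5/3600 = 84 + 0.300000 + 0.001389 = 84.301389
  E ⇒ keep positive
Point 5:
  Lat: 25° + 7/60 + 52/3600 = 25 + 0.116667 + 0.014444 = 25.131111
  N → positive
  Longitude: 53′ + 35.04″ = 53.58400′; 162 + 53.58400/60 = 162.893067
  W → negative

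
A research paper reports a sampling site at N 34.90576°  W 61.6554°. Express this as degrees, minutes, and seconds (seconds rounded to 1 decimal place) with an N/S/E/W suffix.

34°54′20.7″ N, 61°39′19.4″ W

φ: 0.905760° → 54.34560′; 0.34560 × 60 = 20.736″
λ: 0.655400° → 39.32400′; 0.32400 × 60 = 19.440″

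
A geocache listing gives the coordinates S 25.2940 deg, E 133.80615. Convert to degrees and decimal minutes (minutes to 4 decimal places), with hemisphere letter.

Lat: minutes = (25.294000 − 25) × 60 = 17.640000
λ: fractional part 0.806150 → 48.369000 minutes

25° 17.6400′ S, 133° 48.3690′ E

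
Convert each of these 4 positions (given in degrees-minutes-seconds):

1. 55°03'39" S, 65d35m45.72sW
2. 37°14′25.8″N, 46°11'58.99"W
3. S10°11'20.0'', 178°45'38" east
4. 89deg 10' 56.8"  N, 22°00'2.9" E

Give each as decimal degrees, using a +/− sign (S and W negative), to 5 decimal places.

Point 1:
  φ: 55° + 3/60 + 39/3600 = 55 + 0.050000 + 0.010833 = 55.060833
  S → negative
  Longitude: 65 + 35/60 + 45.72/3600 = 65.596033
  W ⇒ negate
Point 2:
  φ: 37° + 14/60 + 25.8/3600 = 37 + 0.233333 + 0.007167 = 37.240500
  N ⇒ keep positive
  λ: 46 + 11/60 + 58.99/3600 = 46.199719
  hemisphere W, so the sign is −
Point 3:
  φ: 10 + 11/60 + 20/3600 = 10.188889
  S → negative
  Lon: 45′ + 38″ = 45.63333′; 178 + 45.63333/60 = 178.760556
  E ⇒ keep positive
Point 4:
  Lat: 10′ + 56.8″ = 10.94667′; 89 + 10.94667/60 = 89.182444
  N → positive
  Lon: 0′ + 2.9″ = 0.04833′; 22 + 0.04833/60 = 22.000806
  E → positive

1. -55.06083, -65.59603
2. 37.24050, -46.19972
3. -10.18889, 178.76056
4. 89.18244, 22.00081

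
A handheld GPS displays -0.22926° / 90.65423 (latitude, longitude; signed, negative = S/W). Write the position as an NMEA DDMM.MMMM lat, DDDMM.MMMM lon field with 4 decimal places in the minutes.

0013.7556,S / 09039.2538,E

Latitude is negative → S; |value| = 0.229260
Latitude: fractional part 0.229260 → 13.755600 minutes
λ: minutes = (90.654230 − 90) × 60 = 39.253800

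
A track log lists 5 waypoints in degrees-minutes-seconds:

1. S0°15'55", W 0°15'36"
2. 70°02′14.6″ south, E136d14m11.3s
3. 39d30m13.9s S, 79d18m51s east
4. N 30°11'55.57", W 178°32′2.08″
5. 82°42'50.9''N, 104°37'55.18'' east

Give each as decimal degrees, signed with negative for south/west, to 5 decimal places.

Point 1:
  Lat: 0° + 15/60 + 55/3600 = 0 + 0.250000 + 0.015278 = 0.265278
  hemisphere S, so the sign is −
  Longitude: 0° + 15/60 + 36/3600 = 0 + 0.250000 + 0.010000 = 0.260000
  W ⇒ negate
Point 2:
  φ: 2′ + 14.6″ = 2.24333′; 70 + 2.24333/60 = 70.037389
  hemisphere S, so the sign is −
  Longitude: 136° + 14/60 + 11.3/3600 = 136 + 0.233333 + 0.003139 = 136.236472
  E ⇒ keep positive
Point 3:
  Lat: 39° + 30/60 + 13.9/3600 = 39 + 0.500000 + 0.003861 = 39.503861
  hemisphere S, so the sign is −
  Lon: 18′ + 51″ = 18.85000′; 79 + 18.85000/60 = 79.314167
  E → positive
Point 4:
  φ: 30° + 11/60 + 55.57/3600 = 30 + 0.183333 + 0.015436 = 30.198769
  N ⇒ keep positive
  Lon: 178 + 32/60 + 2.08/3600 = 178.533911
  W → negative
Point 5:
  Latitude: 82° + 42/60 + 50.9/3600 = 82 + 0.700000 + 0.014139 = 82.714139
  N → positive
  λ: 104° + 37/60 + 55.18/3600 = 104 + 0.616667 + 0.015328 = 104.631994
  E ⇒ keep positive

1. -0.26528, -0.26000
2. -70.03739, 136.23647
3. -39.50386, 79.31417
4. 30.19877, -178.53391
5. 82.71414, 104.63199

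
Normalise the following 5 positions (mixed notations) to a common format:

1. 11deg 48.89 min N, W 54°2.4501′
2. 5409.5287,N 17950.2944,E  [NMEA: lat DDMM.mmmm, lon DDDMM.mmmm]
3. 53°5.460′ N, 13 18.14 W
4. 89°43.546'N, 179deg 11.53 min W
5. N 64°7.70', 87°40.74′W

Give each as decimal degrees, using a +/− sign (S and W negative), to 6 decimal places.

Point 1:
  φ: 48.89′ = 0.814833°; total 11.8148333
  N → positive
  Longitude: 2.4501′ = 0.040835°; total 54.0408350
  hemisphere W, so the sign is −
Point 2:
  Lat: split at 2 digits → 54° and 9.5287′; 54 + 9.5287/60 = 54.1588117
  N → positive
  Lon: split at 3 digits → 179° and 50.2944′; 179 + 50.2944/60 = 179.8382400
  E ⇒ keep positive
Point 3:
  φ: 53 + 5.46/60 = 53.0910000
  N → positive
  Longitude: 13 + 18.14/60 = 13.3023333
  hemisphere W, so the sign is −
Point 4:
  Lat: 43.546′ = 0.725767°; total 89.7257667
  N → positive
  Lon: 11.53′ = 0.192167°; total 179.1921667
  hemisphere W, so the sign is −
Point 5:
  Latitude: 7.7′ = 0.128333°; total 64.1283333
  N ⇒ keep positive
  λ: 40.74′ = 0.679000°; total 87.6790000
  hemisphere W, so the sign is −

1. 11.814833, -54.040835
2. 54.158812, 179.838240
3. 53.091000, -13.302333
4. 89.725767, -179.192167
5. 64.128333, -87.679000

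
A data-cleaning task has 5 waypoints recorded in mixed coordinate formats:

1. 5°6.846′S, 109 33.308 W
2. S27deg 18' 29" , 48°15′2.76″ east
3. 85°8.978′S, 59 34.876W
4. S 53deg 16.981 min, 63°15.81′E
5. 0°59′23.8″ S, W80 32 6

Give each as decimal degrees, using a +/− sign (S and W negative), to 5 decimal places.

Point 1:
  Lat: 6.846′ = 0.114100°; total 5.114100
  S ⇒ negate
  Longitude: 33.308′ = 0.555133°; total 109.555133
  hemisphere W, so the sign is −
Point 2:
  Latitude: 18′ + 29″ = 18.48333′; 27 + 18.48333/60 = 27.308056
  S → negative
  Lon: 48 + 15/60 + 2.76/3600 = 48.250767
  E ⇒ keep positive
Point 3:
  Latitude: 8.978′ = 0.149633°; total 85.149633
  S ⇒ negate
  Lon: 59 + 34.876/60 = 59.581267
  hemisphere W, so the sign is −
Point 4:
  Lat: 53 + 16.981/60 = 53.283017
  S → negative
  Lon: 15.81′ = 0.263500°; total 63.263500
  E → positive
Point 5:
  Latitude: 59′ + 23.8″ = 59.39667′; 0 + 59.39667/60 = 0.989944
  hemisphere S, so the sign is −
  Longitude: 80° + 32/60 + 6/3600 = 80 + 0.533333 + 0.001667 = 80.535000
  W ⇒ negate

1. -5.11410, -109.55513
2. -27.30806, 48.25077
3. -85.14963, -59.58127
4. -53.28302, 63.26350
5. -0.98994, -80.53500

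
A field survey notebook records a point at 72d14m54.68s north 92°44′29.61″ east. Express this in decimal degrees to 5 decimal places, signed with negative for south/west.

Lat: 14′ + 54.68″ = 14.91133′; 72 + 14.91133/60 = 72.248522
N → positive
Longitude: 44′ + 29.61″ = 44.49350′; 92 + 44.49350/60 = 92.741558
E → positive

72.24852, 92.74156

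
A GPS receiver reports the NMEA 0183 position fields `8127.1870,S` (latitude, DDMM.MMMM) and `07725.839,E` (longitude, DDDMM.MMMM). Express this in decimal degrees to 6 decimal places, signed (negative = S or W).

-81.453117, 77.430650

φ: degrees = first 2 digits = 81, minutes = 27.187; 81 + 27.187/60 = 81.4531167
S ⇒ negate
Longitude: degrees = first 3 digits = 77, minutes = 25.839; 77 + 25.839/60 = 77.4306500
E ⇒ keep positive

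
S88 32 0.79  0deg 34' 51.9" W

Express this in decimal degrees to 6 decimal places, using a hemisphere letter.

Latitude: 32′ + 0.79″ = 32.01317′; 88 + 32.01317/60 = 88.5335528
Longitude: 34′ + 51.9″ = 34.86500′; 0 + 34.86500/60 = 0.5810833

88.533553° S, 0.581083° W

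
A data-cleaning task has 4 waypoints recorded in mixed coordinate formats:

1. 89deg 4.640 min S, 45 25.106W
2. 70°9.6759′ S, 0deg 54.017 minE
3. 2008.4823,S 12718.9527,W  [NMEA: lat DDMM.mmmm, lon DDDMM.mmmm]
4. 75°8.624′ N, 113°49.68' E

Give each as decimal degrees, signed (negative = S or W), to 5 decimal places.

1. -89.07733, -45.41843
2. -70.16127, 0.90028
3. -20.14137, -127.31588
4. 75.14373, 113.82800

Point 1:
  Lat: 4.64′ = 0.077333°; total 89.077333
  S ⇒ negate
  Longitude: 25.106′ = 0.418433°; total 45.418433
  W → negative
Point 2:
  φ: 9.6759′ = 0.161265°; total 70.161265
  S → negative
  Lon: 54.017′ = 0.900283°; total 0.900283
  E → positive
Point 3:
  Lat: degrees = first 2 digits = 20, minutes = 8.4823; 20 + 8.4823/60 = 20.141372
  S ⇒ negate
  Lon: degrees = first 3 digits = 127, minutes = 18.9527; 127 + 18.9527/60 = 127.315878
  W → negative
Point 4:
  φ: 8.624′ = 0.143733°; total 75.143733
  N ⇒ keep positive
  Lon: 113 + 49.68/60 = 113.828000
  E → positive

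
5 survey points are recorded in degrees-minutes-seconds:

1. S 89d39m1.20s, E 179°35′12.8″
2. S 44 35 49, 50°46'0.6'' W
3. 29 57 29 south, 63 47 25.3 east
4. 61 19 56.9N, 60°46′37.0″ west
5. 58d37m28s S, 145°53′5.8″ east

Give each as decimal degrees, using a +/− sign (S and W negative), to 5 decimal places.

1. -89.65033, 179.58689
2. -44.59694, -50.76683
3. -29.95806, 63.79036
4. 61.33247, -60.77694
5. -58.62444, 145.88494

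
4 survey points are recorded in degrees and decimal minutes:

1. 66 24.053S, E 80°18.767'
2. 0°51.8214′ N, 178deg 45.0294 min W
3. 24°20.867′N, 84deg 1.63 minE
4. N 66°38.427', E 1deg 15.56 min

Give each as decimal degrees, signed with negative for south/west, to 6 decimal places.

Point 1:
  Latitude: 24.053′ = 0.400883°; total 66.4008833
  S ⇒ negate
  Longitude: 80 + 18.767/60 = 80.3127833
  E ⇒ keep positive
Point 2:
  Latitude: 51.8214′ = 0.863690°; total 0.8636900
  N → positive
  Longitude: 45.0294′ = 0.750490°; total 178.7504900
  hemisphere W, so the sign is −
Point 3:
  Lat: 20.867′ = 0.347783°; total 24.3477833
  N → positive
  Lon: 1.63′ = 0.027167°; total 84.0271667
  E → positive
Point 4:
  Latitude: 66 + 38.427/60 = 66.6404500
  N ⇒ keep positive
  Lon: 1 + 15.56/60 = 1.2593333
  E → positive

1. -66.400883, 80.312783
2. 0.863690, -178.750490
3. 24.347783, 84.027167
4. 66.640450, 1.259333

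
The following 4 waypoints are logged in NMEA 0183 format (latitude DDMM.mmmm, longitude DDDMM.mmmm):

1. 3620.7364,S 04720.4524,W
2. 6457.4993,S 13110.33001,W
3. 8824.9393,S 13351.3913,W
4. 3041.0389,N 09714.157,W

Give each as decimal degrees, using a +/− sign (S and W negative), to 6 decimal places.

1. -36.345607, -47.340873
2. -64.958322, -131.172167
3. -88.415655, -133.856522
4. 30.683982, -97.235950

Point 1:
  φ: degrees = first 2 digits = 36, minutes = 20.7364; 36 + 20.7364/60 = 36.3456067
  hemisphere S, so the sign is −
  Lon: split at 3 digits → 047° and 20.4524′; 47 + 20.4524/60 = 47.3408733
  hemisphere W, so the sign is −
Point 2:
  φ: split at 2 digits → 64° and 57.4993′; 64 + 57.4993/60 = 64.9583217
  S ⇒ negate
  λ: degrees = first 3 digits = 131, minutes = 10.33001; 131 + 10.33001/60 = 131.1721668
  W ⇒ negate
Point 3:
  Lat: split at 2 digits → 88° and 24.9393′; 88 + 24.9393/60 = 88.4156550
  hemisphere S, so the sign is −
  Longitude: degrees = first 3 digits = 133, minutes = 51.3913; 133 + 51.3913/60 = 133.8565217
  W → negative
Point 4:
  Latitude: split at 2 digits → 30° and 41.0389′; 30 + 41.0389/60 = 30.6839817
  N → positive
  Longitude: split at 3 digits → 097° and 14.157′; 97 + 14.157/60 = 97.2359500
  W ⇒ negate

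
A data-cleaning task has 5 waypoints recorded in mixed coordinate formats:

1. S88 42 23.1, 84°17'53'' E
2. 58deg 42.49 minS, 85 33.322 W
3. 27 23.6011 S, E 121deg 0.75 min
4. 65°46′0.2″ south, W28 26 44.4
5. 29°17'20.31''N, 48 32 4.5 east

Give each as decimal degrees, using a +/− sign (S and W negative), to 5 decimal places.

Point 1:
  Latitude: 88 + 42/60 + 23.1/3600 = 88.706417
  hemisphere S, so the sign is −
  Lon: 17′ + 53″ = 17.88333′; 84 + 17.88333/60 = 84.298056
  E ⇒ keep positive
Point 2:
  Latitude: 58 + 42.49/60 = 58.708167
  S ⇒ negate
  λ: 85 + 33.322/60 = 85.555367
  W → negative
Point 3:
  φ: 27 + 23.6011/60 = 27.393352
  hemisphere S, so the sign is −
  λ: 0.75′ = 0.012500°; total 121.012500
  E → positive
Point 4:
  Lat: 65° + 46/60 + 0.2/3600 = 65 + 0.766667 + 0.000056 = 65.766722
  S → negative
  Longitude: 28 + 26/60 + 44.4/3600 = 28.445667
  W → negative
Point 5:
  Lat: 17′ + 20.31″ = 17.33850′; 29 + 17.33850/60 = 29.288975
  N → positive
  Longitude: 48° + 32/60 + 4.5/3600 = 48 + 0.533333 + 0.001250 = 48.534583
  E ⇒ keep positive

1. -88.70642, 84.29806
2. -58.70817, -85.55537
3. -27.39335, 121.01250
4. -65.76672, -28.44567
5. 29.28898, 48.53458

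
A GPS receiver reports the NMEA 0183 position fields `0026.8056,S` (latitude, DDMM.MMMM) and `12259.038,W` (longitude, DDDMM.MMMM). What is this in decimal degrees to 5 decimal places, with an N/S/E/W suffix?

Lat: degrees = first 2 digits = 0, minutes = 26.8056; 0 + 26.8056/60 = 0.446760
Lon: split at 3 digits → 122° and 59.038′; 122 + 59.038/60 = 122.983967

0.44676° S, 122.98397° W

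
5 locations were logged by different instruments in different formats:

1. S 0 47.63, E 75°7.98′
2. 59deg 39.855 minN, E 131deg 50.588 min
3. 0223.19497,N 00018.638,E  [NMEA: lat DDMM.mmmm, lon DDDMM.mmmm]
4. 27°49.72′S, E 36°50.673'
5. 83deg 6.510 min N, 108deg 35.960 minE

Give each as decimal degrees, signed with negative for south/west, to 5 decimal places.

1. -0.79383, 75.13300
2. 59.66425, 131.84313
3. 2.38658, 0.31063
4. -27.82867, 36.84455
5. 83.10850, 108.59933

Point 1:
  Lat: 0 + 47.63/60 = 0.793833
  hemisphere S, so the sign is −
  Lon: 7.98′ = 0.133000°; total 75.133000
  E → positive
Point 2:
  φ: 39.855′ = 0.664250°; total 59.664250
  N → positive
  Lon: 131 + 50.588/60 = 131.843133
  E → positive
Point 3:
  Latitude: degrees = first 2 digits = 2, minutes = 23.19497; 2 + 23.19497/60 = 2.386583
  N ⇒ keep positive
  λ: split at 3 digits → 000° and 18.638′; 0 + 18.638/60 = 0.310633
  E → positive
Point 4:
  Lat: 49.72′ = 0.828667°; total 27.828667
  hemisphere S, so the sign is −
  Longitude: 50.673′ = 0.844550°; total 36.844550
  E ⇒ keep positive
Point 5:
  Latitude: 6.51′ = 0.108500°; total 83.108500
  N → positive
  Longitude: 35.96′ = 0.599333°; total 108.599333
  E → positive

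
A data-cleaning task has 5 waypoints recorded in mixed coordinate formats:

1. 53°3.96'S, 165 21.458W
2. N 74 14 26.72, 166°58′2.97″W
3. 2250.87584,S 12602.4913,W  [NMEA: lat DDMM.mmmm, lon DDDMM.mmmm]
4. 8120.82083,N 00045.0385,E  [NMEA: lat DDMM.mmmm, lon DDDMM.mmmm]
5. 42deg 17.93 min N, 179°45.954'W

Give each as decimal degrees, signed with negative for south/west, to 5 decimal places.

Point 1:
  φ: 53 + 3.96/60 = 53.066000
  hemisphere S, so the sign is −
  λ: 21.458′ = 0.357633°; total 165.357633
  W → negative
Point 2:
  Latitude: 14′ + 26.72″ = 14.44533′; 74 + 14.44533/60 = 74.240756
  N ⇒ keep positive
  λ: 166 + 58/60 + 2.97/3600 = 166.967492
  W ⇒ negate
Point 3:
  φ: degrees = first 2 digits = 22, minutes = 50.87584; 22 + 50.87584/60 = 22.847931
  hemisphere S, so the sign is −
  Longitude: split at 3 digits → 126° and 2.4913′; 126 + 2.4913/60 = 126.041522
  hemisphere W, so the sign is −
Point 4:
  Latitude: degrees = first 2 digits = 81, minutes = 20.82083; 81 + 20.82083/60 = 81.347014
  N → positive
  λ: degrees = first 3 digits = 0, minutes = 45.0385; 0 + 45.0385/60 = 0.750642
  E → positive
Point 5:
  Lat: 17.93′ = 0.298833°; total 42.298833
  N ⇒ keep positive
  λ: 179 + 45.954/60 = 179.765900
  W ⇒ negate

1. -53.06600, -165.35763
2. 74.24076, -166.96749
3. -22.84793, -126.04152
4. 81.34701, 0.75064
5. 42.29883, -179.76590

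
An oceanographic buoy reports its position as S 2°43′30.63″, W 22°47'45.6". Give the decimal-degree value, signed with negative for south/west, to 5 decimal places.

-2.72518, -22.79600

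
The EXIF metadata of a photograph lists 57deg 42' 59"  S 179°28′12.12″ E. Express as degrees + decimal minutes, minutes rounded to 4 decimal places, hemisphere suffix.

57° 42.9833′ S, 179° 28.2020′ E

Lat: seconds/60 = 0.98333; minutes = 42 + 0.98333 = 42.983333
λ: 28 + 12.12/60 = 28.202000′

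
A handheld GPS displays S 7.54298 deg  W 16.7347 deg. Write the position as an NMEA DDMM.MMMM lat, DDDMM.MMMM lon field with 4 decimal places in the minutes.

0732.5788,S / 01644.0820,W

Latitude: 7° + 0.542980 × 60 = 7° 32.578800′
Lon: 16° + 0.734700 × 60 = 16° 44.082000′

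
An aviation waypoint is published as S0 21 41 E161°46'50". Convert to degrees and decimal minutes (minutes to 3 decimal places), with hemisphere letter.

φ: 21 + 41/60 = 21.68333′
Lon: seconds/60 = 0.83333; minutes = 46 + 0.83333 = 46.83333

0° 21.683′ S, 161° 46.833′ E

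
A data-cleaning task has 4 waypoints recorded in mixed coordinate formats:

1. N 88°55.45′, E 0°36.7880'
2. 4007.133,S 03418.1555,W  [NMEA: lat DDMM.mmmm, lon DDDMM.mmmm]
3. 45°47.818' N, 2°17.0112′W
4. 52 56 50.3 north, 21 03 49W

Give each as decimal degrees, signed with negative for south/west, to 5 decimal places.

Point 1:
  Lat: 88 + 55.45/60 = 88.924167
  N → positive
  λ: 36.788′ = 0.613133°; total 0.613133
  E → positive
Point 2:
  Latitude: split at 2 digits → 40° and 7.133′; 40 + 7.133/60 = 40.118883
  S ⇒ negate
  λ: degrees = first 3 digits = 34, minutes = 18.1555; 34 + 18.1555/60 = 34.302592
  hemisphere W, so the sign is −
Point 3:
  φ: 47.818′ = 0.796967°; total 45.796967
  N → positive
  Longitude: 17.0112′ = 0.283520°; total 2.283520
  hemisphere W, so the sign is −
Point 4:
  Lat: 52 + 56/60 + 50.3/3600 = 52.947306
  N → positive
  Lon: 21° + 3/60 + 49/3600 = 21 + 0.050000 + 0.013611 = 21.063611
  W ⇒ negate

1. 88.92417, 0.61313
2. -40.11888, -34.30259
3. 45.79697, -2.28352
4. 52.94731, -21.06361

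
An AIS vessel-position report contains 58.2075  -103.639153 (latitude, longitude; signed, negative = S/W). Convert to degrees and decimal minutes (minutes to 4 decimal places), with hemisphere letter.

58° 12.4500′ N, 103° 38.3492′ W

φ: fractional part 0.207500 → 12.450000 minutes
Longitude is negative → W; |value| = 103.639153
Longitude: minutes = (103.639153 − 103) × 60 = 38.349180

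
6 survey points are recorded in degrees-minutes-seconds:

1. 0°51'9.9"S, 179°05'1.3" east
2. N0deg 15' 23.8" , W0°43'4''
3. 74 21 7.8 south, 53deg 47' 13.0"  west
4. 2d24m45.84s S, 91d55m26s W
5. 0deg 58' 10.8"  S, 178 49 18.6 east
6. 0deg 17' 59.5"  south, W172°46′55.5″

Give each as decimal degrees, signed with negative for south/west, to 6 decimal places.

Point 1:
  φ: 0° + 51/60 + 9.9/3600 = 0 + 0.850000 + 0.002750 = 0.8527500
  S ⇒ negate
  Longitude: 179° + 5/60 + 1.3/3600 = 179 + 0.083333 + 0.000361 = 179.0836944
  E ⇒ keep positive
Point 2:
  Lat: 15′ + 23.8″ = 15.39667′; 0 + 15.39667/60 = 0.2566111
  N ⇒ keep positive
  Longitude: 0° + 43/60 + 4/3600 = 0 + 0.716667 + 0.001111 = 0.7177778
  hemisphere W, so the sign is −
Point 3:
  Lat: 74 + 21/60 + 7.8/3600 = 74.3521667
  S → negative
  Lon: 53 + 47/60 + 13/3600 = 53.7869444
  hemisphere W, so the sign is −
Point 4:
  Lat: 2° + 24/60 + 45.84/3600 = 2 + 0.400000 + 0.012733 = 2.4127333
  hemisphere S, so the sign is −
  Longitude: 91 + 55/60 + 26/3600 = 91.9238889
  W ⇒ negate
Point 5:
  Latitude: 58′ + 10.8″ = 58.18000′; 0 + 58.18000/60 = 0.9696667
  S ⇒ negate
  λ: 178° + 49/60 + 18.6/3600 = 178 + 0.816667 + 0.005167 = 178.8218333
  E ⇒ keep positive
Point 6:
  Lat: 17′ + 59.5″ = 17.99167′; 0 + 17.99167/60 = 0.2998611
  hemisphere S, so the sign is −
  λ: 46′ + 55.5″ = 46.92500′; 172 + 46.92500/60 = 172.7820833
  W → negative

1. -0.852750, 179.083694
2. 0.256611, -0.717778
3. -74.352167, -53.786944
4. -2.412733, -91.923889
5. -0.969667, 178.821833
6. -0.299861, -172.782083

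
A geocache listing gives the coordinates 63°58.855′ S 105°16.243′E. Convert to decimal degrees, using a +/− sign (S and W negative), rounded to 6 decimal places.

φ: 63 + 58.855/60 = 63.9809167
S ⇒ negate
Longitude: 105 + 16.243/60 = 105.2707167
E ⇒ keep positive

-63.980917, 105.270717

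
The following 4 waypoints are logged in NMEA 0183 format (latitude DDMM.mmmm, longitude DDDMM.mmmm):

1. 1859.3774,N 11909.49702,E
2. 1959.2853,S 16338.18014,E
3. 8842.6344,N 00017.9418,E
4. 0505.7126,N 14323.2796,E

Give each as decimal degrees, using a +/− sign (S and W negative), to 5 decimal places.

Point 1:
  Latitude: degrees = first 2 digits = 18, minutes = 59.3774; 18 + 59.3774/60 = 18.989623
  N → positive
  λ: split at 3 digits → 119° and 9.49702′; 119 + 9.49702/60 = 119.158284
  E ⇒ keep positive
Point 2:
  φ: degrees = first 2 digits = 19, minutes = 59.2853; 19 + 59.2853/60 = 19.988088
  S ⇒ negate
  λ: degrees = first 3 digits = 163, minutes = 38.18014; 163 + 38.18014/60 = 163.636336
  E → positive
Point 3:
  Latitude: degrees = first 2 digits = 88, minutes = 42.6344; 88 + 42.6344/60 = 88.710573
  N ⇒ keep positive
  λ: split at 3 digits → 000° and 17.9418′; 0 + 17.9418/60 = 0.299030
  E → positive
Point 4:
  φ: degrees = first 2 digits = 5, minutes = 5.7126; 5 + 5.7126/60 = 5.095210
  N → positive
  Longitude: degrees = first 3 digits = 143, minutes = 23.2796; 143 + 23.2796/60 = 143.387993
  E → positive

1. 18.98962, 119.15828
2. -19.98809, 163.63634
3. 88.71057, 0.29903
4. 5.09521, 143.38799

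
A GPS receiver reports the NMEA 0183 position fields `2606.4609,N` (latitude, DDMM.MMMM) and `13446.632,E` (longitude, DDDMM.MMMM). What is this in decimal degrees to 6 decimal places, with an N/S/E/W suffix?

26.107682° N, 134.777200° E

Latitude: degrees = first 2 digits = 26, minutes = 6.4609; 26 + 6.4609/60 = 26.1076817
Lon: split at 3 digits → 134° and 46.632′; 134 + 46.632/60 = 134.7772000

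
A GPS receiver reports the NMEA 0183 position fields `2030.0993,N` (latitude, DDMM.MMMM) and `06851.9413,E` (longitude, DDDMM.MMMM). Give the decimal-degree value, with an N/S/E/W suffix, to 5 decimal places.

Latitude: degrees = first 2 digits = 20, minutes = 30.0993; 20 + 30.0993/60 = 20.501655
Longitude: split at 3 digits → 068° and 51.9413′; 68 + 51.9413/60 = 68.865688

20.50166° N, 68.86569° E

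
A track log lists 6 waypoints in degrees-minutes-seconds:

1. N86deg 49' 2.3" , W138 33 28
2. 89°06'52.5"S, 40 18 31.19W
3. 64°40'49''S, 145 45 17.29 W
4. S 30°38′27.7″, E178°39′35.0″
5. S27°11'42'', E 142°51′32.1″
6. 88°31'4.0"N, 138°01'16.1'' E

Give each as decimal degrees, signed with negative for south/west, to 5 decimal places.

1. 86.81731, -138.55778
2. -89.11458, -40.30866
3. -64.68028, -145.75480
4. -30.64103, 178.65972
5. -27.19500, 142.85892
6. 88.51778, 138.02114

Point 1:
  Lat: 86 + 49/60 + 2.3/3600 = 86.817306
  N → positive
  λ: 138 + 33/60 + 28/3600 = 138.557778
  hemisphere W, so the sign is −
Point 2:
  φ: 89° + 6/60 + 52.5/3600 = 89 + 0.100000 + 0.014583 = 89.114583
  S ⇒ negate
  λ: 40° + 18/60 + 31.19/3600 = 40 + 0.300000 + 0.008664 = 40.308664
  W → negative
Point 3:
  Latitude: 40′ + 49″ = 40.81667′; 64 + 40.81667/60 = 64.680278
  S ⇒ negate
  Lon: 45′ + 17.29″ = 45.28817′; 145 + 45.28817/60 = 145.754803
  hemisphere W, so the sign is −
Point 4:
  φ: 38′ + 27.7″ = 38.46167′; 30 + 38.46167/60 = 30.641028
  S ⇒ negate
  Lon: 39′ + 35″ = 39.58333′; 178 + 39.58333/60 = 178.659722
  E → positive
Point 5:
  φ: 27 + 11/60 + 42/3600 = 27.195000
  hemisphere S, so the sign is −
  λ: 142 + 51/60 + 32.1/3600 = 142.858917
  E ⇒ keep positive
Point 6:
  Lat: 31′ + 4″ = 31.06667′; 88 + 31.06667/60 = 88.517778
  N → positive
  Longitude: 138° + 1/60 + 16.1/3600 = 138 + 0.016667 + 0.004472 = 138.021139
  E → positive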